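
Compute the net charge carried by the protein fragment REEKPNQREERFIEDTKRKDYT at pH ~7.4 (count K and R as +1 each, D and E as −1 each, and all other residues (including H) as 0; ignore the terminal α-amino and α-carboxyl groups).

Positive (K, R): R1, K4, R8, R11, K17, R18, K19 → +7.
Negative (D, E): E2, E3, E9, E10, E14, D15, D20 → −7.
Net charge = (+7) + (−7) = 0.

0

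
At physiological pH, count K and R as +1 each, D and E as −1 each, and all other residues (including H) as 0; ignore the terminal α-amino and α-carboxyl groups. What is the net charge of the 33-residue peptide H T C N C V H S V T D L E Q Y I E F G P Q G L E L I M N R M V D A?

Positive (K, R): R29 → +1.
Negative (D, E): D11, E13, E17, E24, D32 → −5.
Net charge = (+1) + (−5) = −4.

-4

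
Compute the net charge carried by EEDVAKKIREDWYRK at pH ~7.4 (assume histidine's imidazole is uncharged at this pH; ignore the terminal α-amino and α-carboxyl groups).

The side chains ionized at physiological pH are Lys/Arg (+1) and Asp/Glu (−1); with His treated as neutral, nothing else contributes.
Positive (K, R): K6, K7, R9, R14, K15 → +5.
Negative (D, E): E1, E2, D3, E10, D11 → −5.
Net charge = (+5) + (−5) = 0.

0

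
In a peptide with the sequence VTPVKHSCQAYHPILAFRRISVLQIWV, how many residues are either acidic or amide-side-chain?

2

Acidic: D, E. Amide-side-chain: N, Q.
Acidic residues here: none (0).
Amide-side-chain residues here: Q9, Q24 (2).
The two groups share no amino acid, so total = 0 + 2 = 2.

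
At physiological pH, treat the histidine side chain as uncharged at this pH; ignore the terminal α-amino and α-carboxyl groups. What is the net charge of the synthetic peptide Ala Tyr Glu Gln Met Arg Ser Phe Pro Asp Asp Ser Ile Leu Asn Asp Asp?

The side chains ionized at physiological pH are Lys/Arg (+1) and Asp/Glu (−1); with His treated as neutral, nothing else contributes.
Positive (K, R): Arg6 → +1.
Negative (D, E): Glu3, Asp10, Asp11, Asp16, Asp17 → −5.
Net charge = (+1) + (−5) = −4.

-4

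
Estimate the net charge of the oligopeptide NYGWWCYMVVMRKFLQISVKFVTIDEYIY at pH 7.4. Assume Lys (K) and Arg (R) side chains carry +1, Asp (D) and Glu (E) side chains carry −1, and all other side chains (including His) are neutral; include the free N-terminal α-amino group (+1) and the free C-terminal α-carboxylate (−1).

Positive (K, R): R12, K13, K20 → +3.
Negative (D, E): D25, E26 → −2.
The N-terminus (+1) and C-terminus (−1) cancel.
Net charge = (+3) + (−2) = +1.

+1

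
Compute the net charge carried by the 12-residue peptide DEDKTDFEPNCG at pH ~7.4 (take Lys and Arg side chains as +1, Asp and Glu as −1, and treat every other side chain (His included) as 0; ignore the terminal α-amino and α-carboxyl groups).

-4

Positive (K, R): K4 → +1.
Negative (D, E): D1, E2, D3, D6, E8 → −5.
Net charge = (+1) + (−5) = −4.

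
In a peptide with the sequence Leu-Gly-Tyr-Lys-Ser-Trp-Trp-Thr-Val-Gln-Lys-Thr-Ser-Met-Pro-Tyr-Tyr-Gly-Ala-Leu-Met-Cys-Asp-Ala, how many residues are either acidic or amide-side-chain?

Acidic: D, E. Amide-side-chain: N, Q.
Acidic residues here: Asp23 (1).
Amide-side-chain residues here: Gln10 (1).
The two groups share no amino acid, so total = 1 + 1 = 2.

2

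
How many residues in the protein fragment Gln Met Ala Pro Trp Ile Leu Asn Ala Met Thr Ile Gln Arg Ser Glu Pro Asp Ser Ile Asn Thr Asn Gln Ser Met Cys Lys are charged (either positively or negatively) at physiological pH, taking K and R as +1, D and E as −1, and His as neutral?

4

Charged side chains at pH ~7.4: K, R (positive); D, E (negative).
Matching residues: Arg14, Glu16, Asp18, Lys28.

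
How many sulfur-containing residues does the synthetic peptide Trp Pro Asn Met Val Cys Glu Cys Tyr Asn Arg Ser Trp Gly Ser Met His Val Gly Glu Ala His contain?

4

Cysteine (C, thiol) and methionine (M, thioether) are the two sulfur-containing amino acids.
Matching residues: Met4, Cys6, Cys8, Met16.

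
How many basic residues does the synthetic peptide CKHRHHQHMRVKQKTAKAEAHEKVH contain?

13

The basic amino acids are Lys (K), Arg (R), and His (H).
Matching residues: K2, H3, R4, H5, H6, H8, R10, K12, K14, K17, H21, K23, H25.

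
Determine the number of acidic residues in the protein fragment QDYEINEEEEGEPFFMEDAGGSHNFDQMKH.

Aspartate (D) and glutamate (E) have carboxylic-acid side chains and are the acidic amino acids.
Matching residues: D2, E4, E7, E8, E9, E10, E12, E17, D18, D26.

10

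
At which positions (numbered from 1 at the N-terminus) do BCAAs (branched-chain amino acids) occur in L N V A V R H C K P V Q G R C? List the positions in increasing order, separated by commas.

1, 3, 5, 11

Valine (V), leucine (L), and isoleucine (I) are the branched-chain amino acids.
Matching residues: L1, V3, V5, V11.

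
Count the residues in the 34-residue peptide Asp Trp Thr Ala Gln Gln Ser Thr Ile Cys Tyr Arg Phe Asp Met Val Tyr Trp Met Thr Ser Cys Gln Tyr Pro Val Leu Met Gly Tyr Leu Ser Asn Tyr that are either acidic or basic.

3

Acidic: D, E. Basic: H, K, R.
Acidic residues here: Asp1, Asp14 (2).
Basic residues here: Arg12 (1).
The two groups share no amino acid, so total = 2 + 1 = 3.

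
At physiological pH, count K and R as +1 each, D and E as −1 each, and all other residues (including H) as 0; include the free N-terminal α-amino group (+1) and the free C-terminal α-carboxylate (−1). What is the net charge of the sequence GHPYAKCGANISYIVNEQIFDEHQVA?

-2

Positive (K, R): K6 → +1.
Negative (D, E): E17, D21, E22 → −3.
The N-terminus (+1) and C-terminus (−1) cancel.
Net charge = (+1) + (−3) = −2.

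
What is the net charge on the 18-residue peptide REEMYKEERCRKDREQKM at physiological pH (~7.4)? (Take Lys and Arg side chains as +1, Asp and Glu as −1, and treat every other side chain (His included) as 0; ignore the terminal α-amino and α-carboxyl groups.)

Positive (K, R): R1, K6, R9, R11, K12, R14, K17 → +7.
Negative (D, E): E2, E3, E7, E8, D13, E15 → −6.
Net charge = (+7) + (−6) = +1.

+1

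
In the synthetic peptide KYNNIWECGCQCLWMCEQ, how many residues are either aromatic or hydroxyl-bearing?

3

Aromatic: F, W, Y. Hydroxyl-bearing: S, T, Y.
Aromatic residues here: Y2, W6, W14 (3).
Hydroxyl-bearing residues here: Y2 (1).
Y is in both groups, so the 1 Y residue must not be double-counted.
Total = 3 + 1 − 1 = 3.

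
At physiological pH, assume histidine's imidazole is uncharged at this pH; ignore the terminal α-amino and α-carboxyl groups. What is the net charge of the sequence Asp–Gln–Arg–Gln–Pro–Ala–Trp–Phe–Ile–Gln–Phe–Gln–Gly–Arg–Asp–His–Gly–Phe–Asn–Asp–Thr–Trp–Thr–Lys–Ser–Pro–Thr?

0

At pH ~7.4 the Lys and Arg side chains are protonated (+1), the Asp and Glu side chains are deprotonated (−1), and with His taken as neutral all other side chains carry no charge.
Positive (K, R): Arg3, Arg14, Lys24 → +3.
Negative (D, E): Asp1, Asp15, Asp20 → −3.
Net charge = (+3) + (−3) = 0.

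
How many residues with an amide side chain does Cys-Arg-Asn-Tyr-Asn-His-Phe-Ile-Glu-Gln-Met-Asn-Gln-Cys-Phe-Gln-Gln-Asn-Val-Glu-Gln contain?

9

Only N (asparagine) and Q (glutamine) carry a side-chain carboxamide.
Matching residues: Asn3, Asn5, Gln10, Asn12, Gln13, Gln16, Gln17, Asn18, Gln21.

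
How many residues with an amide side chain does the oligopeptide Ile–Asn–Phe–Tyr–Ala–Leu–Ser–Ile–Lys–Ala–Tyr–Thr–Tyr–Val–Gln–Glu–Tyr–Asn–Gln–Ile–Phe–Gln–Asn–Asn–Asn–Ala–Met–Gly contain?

8

The amide-side-chain residues are Asn (N) and Gln (Q).
Matching residues: Asn2, Gln15, Asn18, Gln19, Gln22, Asn23, Asn24, Asn25.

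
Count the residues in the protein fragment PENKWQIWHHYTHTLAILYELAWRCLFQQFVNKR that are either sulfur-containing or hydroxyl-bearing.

5

Sulfur-containing: C, M. Hydroxyl-bearing: S, T, Y.
Sulfur-containing residues here: C25 (1).
Hydroxyl-bearing residues here: Y11, T12, T14, Y19 (4).
The two groups share no amino acid, so total = 1 + 4 = 5.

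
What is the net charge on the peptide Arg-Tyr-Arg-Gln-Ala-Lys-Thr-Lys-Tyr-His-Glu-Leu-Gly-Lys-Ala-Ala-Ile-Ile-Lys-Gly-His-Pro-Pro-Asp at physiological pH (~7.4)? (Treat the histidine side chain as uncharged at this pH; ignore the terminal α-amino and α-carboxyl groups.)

+4

The side chains ionized at physiological pH are Lys/Arg (+1) and Asp/Glu (−1); with His treated as neutral, nothing else contributes.
Positive (K, R): Arg1, Arg3, Lys6, Lys8, Lys14, Lys19 → +6.
Negative (D, E): Glu11, Asp24 → −2.
Net charge = (+6) + (−2) = +4.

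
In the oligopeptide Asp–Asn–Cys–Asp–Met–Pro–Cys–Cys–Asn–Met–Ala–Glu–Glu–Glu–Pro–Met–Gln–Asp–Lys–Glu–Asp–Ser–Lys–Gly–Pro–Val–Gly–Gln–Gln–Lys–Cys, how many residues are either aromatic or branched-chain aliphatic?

Aromatic: F, W, Y. Branched-chain aliphatic: I, L, V.
Aromatic residues here: none (0).
Branched-chain aliphatic residues here: Val26 (1).
The two groups share no amino acid, so total = 0 + 1 = 1.

1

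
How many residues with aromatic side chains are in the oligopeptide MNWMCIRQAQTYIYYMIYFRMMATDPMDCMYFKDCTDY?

9

F, W, and Y each carry an aromatic ring on the side chain.
Matching residues: W3, Y12, Y14, Y15, Y18, F19, Y31, F32, Y38.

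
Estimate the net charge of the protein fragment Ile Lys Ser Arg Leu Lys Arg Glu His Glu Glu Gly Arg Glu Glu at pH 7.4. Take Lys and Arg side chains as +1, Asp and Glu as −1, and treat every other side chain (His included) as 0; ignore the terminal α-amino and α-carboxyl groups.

0

Positive (K, R): Lys2, Arg4, Lys6, Arg7, Arg13 → +5.
Negative (D, E): Glu8, Glu10, Glu11, Glu14, Glu15 → −5.
Net charge = (+5) + (−5) = 0.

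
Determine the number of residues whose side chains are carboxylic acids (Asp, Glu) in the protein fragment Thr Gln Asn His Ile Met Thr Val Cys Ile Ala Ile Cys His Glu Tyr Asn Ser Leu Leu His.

1

Matching residues: Glu15.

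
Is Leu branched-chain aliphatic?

V, L, and I make up the branched-chain aliphatic group.
Leucine is in this group.

Yes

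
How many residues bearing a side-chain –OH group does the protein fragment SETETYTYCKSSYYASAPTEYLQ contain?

13

The –OH-bearing residues are Ser, Thr (aliphatic alcohols), and Tyr (phenol).
Matching residues: S1, T3, T5, Y6, T7, Y8, S11, S12, Y13, Y14, S16, T19, Y21.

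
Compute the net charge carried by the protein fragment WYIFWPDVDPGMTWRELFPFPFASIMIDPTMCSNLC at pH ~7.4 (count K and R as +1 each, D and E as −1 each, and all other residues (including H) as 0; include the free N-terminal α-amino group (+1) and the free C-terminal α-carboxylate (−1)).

Positive (K, R): R15 → +1.
Negative (D, E): D7, D9, E16, D28 → −4.
The N-terminus (+1) and C-terminus (−1) cancel.
Net charge = (+1) + (−4) = −3.

-3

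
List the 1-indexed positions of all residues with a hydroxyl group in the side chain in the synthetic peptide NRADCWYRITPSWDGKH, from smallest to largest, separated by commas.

S, T, and Y are the three residues with a side-chain hydroxyl.
Matching residues: Y7, T10, S12.

7, 10, 12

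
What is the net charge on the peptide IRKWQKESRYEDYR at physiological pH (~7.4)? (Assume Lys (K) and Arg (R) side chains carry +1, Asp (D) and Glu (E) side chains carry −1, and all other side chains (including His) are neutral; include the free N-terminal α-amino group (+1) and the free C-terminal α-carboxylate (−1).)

+2

Positive (K, R): R2, K3, K6, R9, R14 → +5.
Negative (D, E): E7, E11, D12 → −3.
The N-terminus (+1) and C-terminus (−1) cancel.
Net charge = (+5) + (−3) = +2.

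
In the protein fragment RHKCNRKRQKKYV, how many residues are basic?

Lysine (K), arginine (R), and histidine (H) have basic, nitrogen-containing side chains.
Matching residues: R1, H2, K3, R6, K7, R8, K10, K11.

8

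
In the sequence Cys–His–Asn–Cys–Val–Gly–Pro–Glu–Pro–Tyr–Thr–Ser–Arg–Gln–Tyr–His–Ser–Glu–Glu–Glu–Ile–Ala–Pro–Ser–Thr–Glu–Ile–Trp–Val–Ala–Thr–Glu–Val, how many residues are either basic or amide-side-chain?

5

Basic: H, K, R. Amide-side-chain: N, Q.
Basic residues here: His2, Arg13, His16 (3).
Amide-side-chain residues here: Asn3, Gln14 (2).
The two groups share no amino acid, so total = 3 + 2 = 5.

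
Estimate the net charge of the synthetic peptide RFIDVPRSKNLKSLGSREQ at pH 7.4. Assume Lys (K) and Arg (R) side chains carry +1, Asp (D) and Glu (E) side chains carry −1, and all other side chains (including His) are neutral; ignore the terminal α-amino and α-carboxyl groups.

Positive (K, R): R1, R7, K9, K12, R17 → +5.
Negative (D, E): D4, E18 → −2.
Net charge = (+5) + (−2) = +3.

+3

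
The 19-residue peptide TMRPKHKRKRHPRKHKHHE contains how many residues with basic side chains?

14

The basic amino acids are Lys (K), Arg (R), and His (H).
Matching residues: R3, K5, H6, K7, R8, K9, R10, H11, R13, K14, H15, K16, H17, H18.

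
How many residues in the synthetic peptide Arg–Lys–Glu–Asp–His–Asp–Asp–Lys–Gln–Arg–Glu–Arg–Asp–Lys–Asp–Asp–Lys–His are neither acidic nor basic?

Acidic: D, E. Basic: K, R, H. All other residues are neither.
Matching residues: Gln9.

1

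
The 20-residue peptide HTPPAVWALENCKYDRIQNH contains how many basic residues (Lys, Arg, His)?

4

Matching residues: H1, K13, R16, H20.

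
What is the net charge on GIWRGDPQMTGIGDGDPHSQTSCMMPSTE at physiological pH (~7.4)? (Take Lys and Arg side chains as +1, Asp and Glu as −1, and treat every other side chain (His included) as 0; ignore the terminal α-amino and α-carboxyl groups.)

-3

Positive (K, R): R4 → +1.
Negative (D, E): D6, D14, D16, E29 → −4.
Net charge = (+1) + (−4) = −3.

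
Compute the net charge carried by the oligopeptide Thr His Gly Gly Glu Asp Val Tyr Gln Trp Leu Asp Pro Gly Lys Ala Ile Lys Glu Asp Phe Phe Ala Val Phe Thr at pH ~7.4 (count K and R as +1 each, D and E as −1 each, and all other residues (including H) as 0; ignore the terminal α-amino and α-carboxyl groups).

-3

Positive (K, R): Lys15, Lys18 → +2.
Negative (D, E): Glu5, Asp6, Asp12, Glu19, Asp20 → −5.
Net charge = (+2) + (−5) = −3.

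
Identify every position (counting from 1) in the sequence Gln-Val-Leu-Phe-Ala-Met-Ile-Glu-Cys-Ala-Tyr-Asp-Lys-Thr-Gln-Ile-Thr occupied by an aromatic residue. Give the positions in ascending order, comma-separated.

F, W, and Y each carry an aromatic ring on the side chain.
Matching residues: Phe4, Tyr11.

4, 11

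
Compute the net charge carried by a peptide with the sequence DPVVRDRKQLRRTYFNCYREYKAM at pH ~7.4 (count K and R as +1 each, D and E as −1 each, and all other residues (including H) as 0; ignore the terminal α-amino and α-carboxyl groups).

Positive (K, R): R5, R7, K8, R11, R12, R19, K22 → +7.
Negative (D, E): D1, D6, E20 → −3.
Net charge = (+7) + (−3) = +4.

+4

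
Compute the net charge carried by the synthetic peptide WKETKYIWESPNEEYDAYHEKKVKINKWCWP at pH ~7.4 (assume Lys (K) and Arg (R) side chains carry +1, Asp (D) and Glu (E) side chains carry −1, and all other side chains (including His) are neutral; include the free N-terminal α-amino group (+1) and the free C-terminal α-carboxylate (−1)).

Positive (K, R): K2, K5, K21, K22, K24, K27 → +6.
Negative (D, E): E3, E9, E13, E14, D16, E20 → −6.
The N-terminus (+1) and C-terminus (−1) cancel.
Net charge = (+6) + (−6) = 0.

0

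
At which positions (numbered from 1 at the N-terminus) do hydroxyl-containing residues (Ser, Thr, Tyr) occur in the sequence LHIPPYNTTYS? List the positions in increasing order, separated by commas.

6, 8, 9, 10, 11

Matching residues: Y6, T8, T9, Y10, S11.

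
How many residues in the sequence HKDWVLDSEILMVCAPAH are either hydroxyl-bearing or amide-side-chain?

Hydroxyl-bearing: S, T, Y. Amide-side-chain: N, Q.
Hydroxyl-bearing residues here: S8 (1).
Amide-side-chain residues here: none (0).
The two groups share no amino acid, so total = 1 + 0 = 1.

1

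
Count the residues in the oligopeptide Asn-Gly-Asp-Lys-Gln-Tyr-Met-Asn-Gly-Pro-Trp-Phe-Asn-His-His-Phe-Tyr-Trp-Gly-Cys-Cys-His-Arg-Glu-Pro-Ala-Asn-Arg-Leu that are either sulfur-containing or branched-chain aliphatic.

Sulfur-containing: C, M. Branched-chain aliphatic: I, L, V.
Sulfur-containing residues here: Met7, Cys20, Cys21 (3).
Branched-chain aliphatic residues here: Leu29 (1).
The two groups share no amino acid, so total = 3 + 1 = 4.

4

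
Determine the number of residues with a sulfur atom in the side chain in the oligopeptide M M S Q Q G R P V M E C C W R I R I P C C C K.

Only Cys (C) and Met (M) have a sulfur atom in the side chain.
Matching residues: M1, M2, M10, C12, C13, C20, C21, C22.

8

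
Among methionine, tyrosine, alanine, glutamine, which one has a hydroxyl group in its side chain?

tyrosine

Serine (S), threonine (T), and tyrosine (Y) each carry a hydroxyl group on the side chain.
Of the listed options, only tyrosine belongs to this group.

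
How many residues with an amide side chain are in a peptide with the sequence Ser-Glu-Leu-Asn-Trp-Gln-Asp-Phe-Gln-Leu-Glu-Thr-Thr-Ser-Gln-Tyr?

Only N (asparagine) and Q (glutamine) carry a side-chain carboxamide.
Matching residues: Asn4, Gln6, Gln9, Gln15.

4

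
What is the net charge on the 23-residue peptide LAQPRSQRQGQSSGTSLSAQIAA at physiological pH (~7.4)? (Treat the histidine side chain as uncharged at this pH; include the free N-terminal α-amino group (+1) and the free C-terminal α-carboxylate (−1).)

Near pH 7.4, K and R contribute +1 each, D and E contribute −1 each, and every other side chain (His included, as stated) is uncharged.
Positive (K, R): R5, R8 → +2.
Negative (D, E): none → −0.
The N-terminus (+1) and C-terminus (−1) cancel.
Net charge = (+2) + (−0) = +2.

+2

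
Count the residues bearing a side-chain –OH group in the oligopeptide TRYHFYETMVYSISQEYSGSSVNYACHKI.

S, T, and Y are the three residues with a side-chain hydroxyl.
Matching residues: T1, Y3, Y6, T8, Y11, S12, S14, Y17, S18, S20, S21, Y24.

12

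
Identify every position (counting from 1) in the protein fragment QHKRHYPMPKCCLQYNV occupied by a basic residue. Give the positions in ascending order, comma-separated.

The basic amino acids are Lys (K), Arg (R), and His (H).
Matching residues: H2, K3, R4, H5, K10.

2, 3, 4, 5, 10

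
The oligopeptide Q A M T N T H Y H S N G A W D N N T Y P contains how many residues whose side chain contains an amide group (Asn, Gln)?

Matching residues: Q1, N5, N11, N16, N17.

5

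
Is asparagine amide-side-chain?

Asparagine (N) and glutamine (Q) have uncharged amide side chains.
Asparagine is in this group.

Yes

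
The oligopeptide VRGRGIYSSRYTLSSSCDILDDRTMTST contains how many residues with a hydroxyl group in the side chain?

The –OH-bearing residues are Ser, Thr (aliphatic alcohols), and Tyr (phenol).
Matching residues: Y7, S8, S9, Y11, T12, S14, S15, S16, T24, T26, S27, T28.

12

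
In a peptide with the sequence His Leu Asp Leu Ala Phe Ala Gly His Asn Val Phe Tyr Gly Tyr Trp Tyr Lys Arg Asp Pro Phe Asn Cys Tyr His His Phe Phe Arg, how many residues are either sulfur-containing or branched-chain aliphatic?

4

Sulfur-containing: C, M. Branched-chain aliphatic: I, L, V.
Sulfur-containing residues here: Cys24 (1).
Branched-chain aliphatic residues here: Leu2, Leu4, Val11 (3).
The two groups share no amino acid, so total = 1 + 3 = 4.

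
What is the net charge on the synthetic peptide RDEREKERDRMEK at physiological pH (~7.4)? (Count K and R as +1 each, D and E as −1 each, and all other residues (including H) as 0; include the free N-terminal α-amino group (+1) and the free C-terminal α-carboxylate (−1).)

Positive (K, R): R1, R4, K6, R8, R10, K13 → +6.
Negative (D, E): D2, E3, E5, E7, D9, E12 → −6.
The N-terminus (+1) and C-terminus (−1) cancel.
Net charge = (+6) + (−6) = 0.

0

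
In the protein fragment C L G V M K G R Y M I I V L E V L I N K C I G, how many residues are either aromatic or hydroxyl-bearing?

Aromatic: F, W, Y. Hydroxyl-bearing: S, T, Y.
Aromatic residues here: Y9 (1).
Hydroxyl-bearing residues here: Y9 (1).
Y is in both groups, so the 1 Y residue must not be double-counted.
Total = 1 + 1 − 1 = 1.

1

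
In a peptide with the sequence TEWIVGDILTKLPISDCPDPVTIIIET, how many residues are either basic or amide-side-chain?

1

Basic: H, K, R. Amide-side-chain: N, Q.
Basic residues here: K11 (1).
Amide-side-chain residues here: none (0).
The two groups share no amino acid, so total = 1 + 0 = 1.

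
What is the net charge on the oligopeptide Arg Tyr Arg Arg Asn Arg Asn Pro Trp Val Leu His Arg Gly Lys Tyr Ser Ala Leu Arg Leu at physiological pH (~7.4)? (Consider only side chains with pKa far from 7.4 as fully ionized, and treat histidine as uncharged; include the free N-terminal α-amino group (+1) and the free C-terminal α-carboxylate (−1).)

Near pH 7.4, K and R contribute +1 each, D and E contribute −1 each, and every other side chain (His included, as stated) is uncharged.
Positive (K, R): Arg1, Arg3, Arg4, Arg6, Arg13, Lys15, Arg20 → +7.
Negative (D, E): none → −0.
The N-terminus (+1) and C-terminus (−1) cancel.
Net charge = (+7) + (−0) = +7.

+7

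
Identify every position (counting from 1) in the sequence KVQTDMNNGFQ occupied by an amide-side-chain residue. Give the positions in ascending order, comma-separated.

3, 7, 8, 11

Asparagine (N) and glutamine (Q) have uncharged amide side chains.
Matching residues: Q3, N7, N8, Q11.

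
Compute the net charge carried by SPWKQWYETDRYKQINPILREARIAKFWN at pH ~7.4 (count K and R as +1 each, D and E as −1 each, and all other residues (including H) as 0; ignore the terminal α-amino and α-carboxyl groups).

+3

Positive (K, R): K4, R11, K13, R20, R23, K26 → +6.
Negative (D, E): E8, D10, E21 → −3.
Net charge = (+6) + (−3) = +3.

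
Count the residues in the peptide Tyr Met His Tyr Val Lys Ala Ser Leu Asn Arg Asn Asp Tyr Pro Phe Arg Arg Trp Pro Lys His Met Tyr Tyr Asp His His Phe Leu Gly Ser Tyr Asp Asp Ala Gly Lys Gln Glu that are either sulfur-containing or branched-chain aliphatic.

5

Sulfur-containing: C, M. Branched-chain aliphatic: I, L, V.
Sulfur-containing residues here: Met2, Met23 (2).
Branched-chain aliphatic residues here: Val5, Leu9, Leu30 (3).
The two groups share no amino acid, so total = 2 + 3 = 5.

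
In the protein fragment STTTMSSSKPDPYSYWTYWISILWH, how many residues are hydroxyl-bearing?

Serine (S), threonine (T), and tyrosine (Y) each carry a hydroxyl group on the side chain.
Matching residues: S1, T2, T3, T4, S6, S7, S8, Y13, S14, Y15, T17, Y18, S21.

13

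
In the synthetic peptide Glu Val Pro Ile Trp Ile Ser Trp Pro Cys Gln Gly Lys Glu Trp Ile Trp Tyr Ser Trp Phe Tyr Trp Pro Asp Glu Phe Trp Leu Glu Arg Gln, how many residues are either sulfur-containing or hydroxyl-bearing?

Sulfur-containing: C, M. Hydroxyl-bearing: S, T, Y.
Sulfur-containing residues here: Cys10 (1).
Hydroxyl-bearing residues here: Ser7, Tyr18, Ser19, Tyr22 (4).
The two groups share no amino acid, so total = 1 + 4 = 5.

5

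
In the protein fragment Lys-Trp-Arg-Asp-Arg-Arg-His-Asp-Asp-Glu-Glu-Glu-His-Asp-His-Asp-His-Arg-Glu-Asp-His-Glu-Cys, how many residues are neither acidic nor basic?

2

Acidic: D, E. Basic: K, R, H. All other residues are neither.
Matching residues: Trp2, Cys23.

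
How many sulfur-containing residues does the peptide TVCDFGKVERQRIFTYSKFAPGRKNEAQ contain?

1

The sulfur-bearing residues are cysteine (–SH) and methionine (–S–CH₃).
Matching residues: C3.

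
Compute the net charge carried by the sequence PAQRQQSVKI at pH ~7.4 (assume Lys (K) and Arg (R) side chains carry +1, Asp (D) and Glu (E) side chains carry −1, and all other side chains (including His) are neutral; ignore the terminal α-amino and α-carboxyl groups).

Positive (K, R): R4, K9 → +2.
Negative (D, E): none → −0.
Net charge = (+2) + (−0) = +2.

+2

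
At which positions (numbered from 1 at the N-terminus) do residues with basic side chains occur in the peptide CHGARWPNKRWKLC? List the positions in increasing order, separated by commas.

2, 5, 9, 10, 12

K, R, and H are the three residues with basic side chains (ε-amine, guanidinium, and imidazole respectively).
Matching residues: H2, R5, K9, R10, K12.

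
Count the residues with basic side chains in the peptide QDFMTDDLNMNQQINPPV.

Lysine (K), arginine (R), and histidine (H) have basic, nitrogen-containing side chains.
None of the 18 residues belong to this group.

0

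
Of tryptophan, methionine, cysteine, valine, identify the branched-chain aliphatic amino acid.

valine

V, L, and I make up the branched-chain aliphatic group.
Of the listed options, only valine belongs to this group.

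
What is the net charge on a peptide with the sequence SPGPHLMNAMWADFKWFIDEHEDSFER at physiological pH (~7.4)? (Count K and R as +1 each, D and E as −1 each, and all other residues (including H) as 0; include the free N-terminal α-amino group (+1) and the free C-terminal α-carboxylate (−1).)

Positive (K, R): K15, R27 → +2.
Negative (D, E): D13, D19, E20, E22, D23, E26 → −6.
The N-terminus (+1) and C-terminus (−1) cancel.
Net charge = (+2) + (−6) = −4.

-4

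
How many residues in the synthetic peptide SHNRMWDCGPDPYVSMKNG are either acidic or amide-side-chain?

4

Acidic: D, E. Amide-side-chain: N, Q.
Acidic residues here: D7, D11 (2).
Amide-side-chain residues here: N3, N18 (2).
The two groups share no amino acid, so total = 2 + 2 = 4.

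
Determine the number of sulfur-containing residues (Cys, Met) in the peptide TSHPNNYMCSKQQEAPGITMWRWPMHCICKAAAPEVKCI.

7

Matching residues: M8, C9, M20, M25, C27, C29, C38.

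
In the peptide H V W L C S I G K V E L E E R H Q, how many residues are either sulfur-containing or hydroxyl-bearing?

2

Sulfur-containing: C, M. Hydroxyl-bearing: S, T, Y.
Sulfur-containing residues here: C5 (1).
Hydroxyl-bearing residues here: S6 (1).
The two groups share no amino acid, so total = 1 + 1 = 2.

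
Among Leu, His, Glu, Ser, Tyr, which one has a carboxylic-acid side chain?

Glu

The acidic residues are Asp (D) and Glu (E), whose side chains end in a carboxylate group.
Of the listed options, only Glu belongs to this group.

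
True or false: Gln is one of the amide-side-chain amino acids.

The amide-side-chain residues are Asn (N) and Gln (Q).
Glutamine is in this group.

True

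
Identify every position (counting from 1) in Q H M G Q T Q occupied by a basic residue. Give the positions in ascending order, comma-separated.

Lysine (K), arginine (R), and histidine (H) have basic, nitrogen-containing side chains.
Matching residues: H2.

2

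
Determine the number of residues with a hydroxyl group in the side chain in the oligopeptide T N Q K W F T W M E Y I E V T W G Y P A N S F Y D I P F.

7

Serine (S), threonine (T), and tyrosine (Y) each carry a hydroxyl group on the side chain.
Matching residues: T1, T7, Y11, T15, Y18, S22, Y24.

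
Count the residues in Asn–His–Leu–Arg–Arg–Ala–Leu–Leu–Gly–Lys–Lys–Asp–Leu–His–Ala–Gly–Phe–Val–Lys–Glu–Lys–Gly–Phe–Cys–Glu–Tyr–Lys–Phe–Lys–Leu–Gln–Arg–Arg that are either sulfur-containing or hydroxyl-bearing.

2

Sulfur-containing: C, M. Hydroxyl-bearing: S, T, Y.
Sulfur-containing residues here: Cys24 (1).
Hydroxyl-bearing residues here: Tyr26 (1).
The two groups share no amino acid, so total = 1 + 1 = 2.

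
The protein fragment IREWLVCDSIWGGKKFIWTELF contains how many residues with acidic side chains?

Only D (aspartate) and E (glutamate) carry a side-chain carboxylic acid.
Matching residues: E3, D8, E20.

3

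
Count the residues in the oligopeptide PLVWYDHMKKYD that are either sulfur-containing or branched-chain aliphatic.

Sulfur-containing: C, M. Branched-chain aliphatic: I, L, V.
Sulfur-containing residues here: M8 (1).
Branched-chain aliphatic residues here: L2, V3 (2).
The two groups share no amino acid, so total = 1 + 2 = 3.

3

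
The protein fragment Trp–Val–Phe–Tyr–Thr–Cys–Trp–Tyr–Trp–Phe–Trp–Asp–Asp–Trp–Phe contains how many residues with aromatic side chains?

F, W, and Y each carry an aromatic ring on the side chain.
Matching residues: Trp1, Phe3, Tyr4, Trp7, Tyr8, Trp9, Phe10, Trp11, Trp14, Phe15.

10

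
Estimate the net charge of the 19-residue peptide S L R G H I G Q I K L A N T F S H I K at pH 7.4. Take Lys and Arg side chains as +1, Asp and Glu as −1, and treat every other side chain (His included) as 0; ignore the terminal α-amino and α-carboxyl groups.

Positive (K, R): R3, K10, K19 → +3.
Negative (D, E): none → −0.
Net charge = (+3) + (−0) = +3.

+3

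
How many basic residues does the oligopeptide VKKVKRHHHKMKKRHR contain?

13

Lysine (K), arginine (R), and histidine (H) have basic, nitrogen-containing side chains.
Matching residues: K2, K3, K5, R6, H7, H8, H9, K10, K12, K13, R14, H15, R16.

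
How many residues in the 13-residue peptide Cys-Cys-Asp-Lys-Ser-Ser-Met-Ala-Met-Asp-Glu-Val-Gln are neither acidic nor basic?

Acidic: D, E. Basic: K, R, H. All other residues are neither.
Matching residues: Cys1, Cys2, Ser5, Ser6, Met7, Ala8, Met9, Val12, Gln13.

9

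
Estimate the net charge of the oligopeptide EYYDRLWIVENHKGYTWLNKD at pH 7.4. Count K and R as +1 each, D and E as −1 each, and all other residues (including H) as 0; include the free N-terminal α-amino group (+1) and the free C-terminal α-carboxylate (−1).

-1

Positive (K, R): R5, K13, K20 → +3.
Negative (D, E): E1, D4, E10, D21 → −4.
The N-terminus (+1) and C-terminus (−1) cancel.
Net charge = (+3) + (−4) = −1.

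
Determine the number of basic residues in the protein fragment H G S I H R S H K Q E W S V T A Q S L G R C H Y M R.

8

The basic amino acids are Lys (K), Arg (R), and His (H).
Matching residues: H1, H5, R6, H8, K9, R21, H23, R26.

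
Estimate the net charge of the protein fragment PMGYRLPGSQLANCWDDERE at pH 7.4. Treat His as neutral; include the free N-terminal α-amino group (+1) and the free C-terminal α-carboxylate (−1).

At pH ~7.4 the Lys and Arg side chains are protonated (+1), the Asp and Glu side chains are deprotonated (−1), and with His taken as neutral all other side chains carry no charge.
Positive (K, R): R5, R19 → +2.
Negative (D, E): D16, D17, E18, E20 → −4.
The N-terminus (+1) and C-terminus (−1) cancel.
Net charge = (+2) + (−4) = −2.

-2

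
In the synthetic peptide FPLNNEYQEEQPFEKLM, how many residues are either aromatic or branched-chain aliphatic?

Aromatic: F, W, Y. Branched-chain aliphatic: I, L, V.
Aromatic residues here: F1, Y7, F13 (3).
Branched-chain aliphatic residues here: L3, L16 (2).
The two groups share no amino acid, so total = 3 + 2 = 5.

5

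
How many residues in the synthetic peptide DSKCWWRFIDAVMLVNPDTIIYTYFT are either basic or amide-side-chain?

3

Basic: H, K, R. Amide-side-chain: N, Q.
Basic residues here: K3, R7 (2).
Amide-side-chain residues here: N16 (1).
The two groups share no amino acid, so total = 2 + 1 = 3.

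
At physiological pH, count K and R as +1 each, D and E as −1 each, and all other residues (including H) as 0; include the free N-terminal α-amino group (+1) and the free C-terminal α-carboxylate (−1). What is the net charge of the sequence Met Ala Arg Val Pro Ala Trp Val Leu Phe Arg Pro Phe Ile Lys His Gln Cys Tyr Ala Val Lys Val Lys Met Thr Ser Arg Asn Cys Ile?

+6

Positive (K, R): Arg3, Arg11, Lys15, Lys22, Lys24, Arg28 → +6.
Negative (D, E): none → −0.
The N-terminus (+1) and C-terminus (−1) cancel.
Net charge = (+6) + (−0) = +6.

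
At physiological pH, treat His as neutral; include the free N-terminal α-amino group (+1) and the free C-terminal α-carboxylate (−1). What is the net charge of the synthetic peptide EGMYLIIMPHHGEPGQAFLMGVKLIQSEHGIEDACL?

The side chains ionized at physiological pH are Lys/Arg (+1) and Asp/Glu (−1); with His treated as neutral, nothing else contributes.
Positive (K, R): K23 → +1.
Negative (D, E): E1, E13, E28, E32, D33 → −5.
The N-terminus (+1) and C-terminus (−1) cancel.
Net charge = (+1) + (−5) = −4.

-4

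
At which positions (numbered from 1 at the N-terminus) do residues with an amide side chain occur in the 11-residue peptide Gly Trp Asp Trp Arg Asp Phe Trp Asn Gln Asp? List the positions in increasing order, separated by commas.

9, 10

Only N (asparagine) and Q (glutamine) carry a side-chain carboxamide.
Matching residues: Asn9, Gln10.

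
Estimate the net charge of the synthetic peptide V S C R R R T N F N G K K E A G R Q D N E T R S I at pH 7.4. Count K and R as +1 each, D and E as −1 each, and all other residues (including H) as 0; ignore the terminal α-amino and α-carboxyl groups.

Positive (K, R): R4, R5, R6, K12, K13, R17, R23 → +7.
Negative (D, E): E14, D19, E21 → −3.
Net charge = (+7) + (−3) = +4.

+4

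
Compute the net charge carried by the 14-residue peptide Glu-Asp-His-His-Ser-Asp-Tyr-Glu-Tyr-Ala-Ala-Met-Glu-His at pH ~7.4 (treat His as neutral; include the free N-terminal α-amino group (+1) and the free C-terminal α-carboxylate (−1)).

-5

At pH ~7.4 the Lys and Arg side chains are protonated (+1), the Asp and Glu side chains are deprotonated (−1), and with His taken as neutral all other side chains carry no charge.
Positive (K, R): none → +0.
Negative (D, E): Glu1, Asp2, Asp6, Glu8, Glu13 → −5.
The N-terminus (+1) and C-terminus (−1) cancel.
Net charge = (+0) + (−5) = −5.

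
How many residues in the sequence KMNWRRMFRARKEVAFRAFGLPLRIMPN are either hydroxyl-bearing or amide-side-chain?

2

Hydroxyl-bearing: S, T, Y. Amide-side-chain: N, Q.
Hydroxyl-bearing residues here: none (0).
Amide-side-chain residues here: N3, N28 (2).
The two groups share no amino acid, so total = 0 + 2 = 2.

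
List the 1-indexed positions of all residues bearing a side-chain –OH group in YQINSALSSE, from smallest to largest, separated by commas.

The –OH-bearing residues are Ser, Thr (aliphatic alcohols), and Tyr (phenol).
Matching residues: Y1, S5, S8, S9.

1, 5, 8, 9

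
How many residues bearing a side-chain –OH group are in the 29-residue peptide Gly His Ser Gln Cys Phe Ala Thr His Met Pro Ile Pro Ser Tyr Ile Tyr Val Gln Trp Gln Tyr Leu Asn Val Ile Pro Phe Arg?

6

The –OH-bearing residues are Ser, Thr (aliphatic alcohols), and Tyr (phenol).
Matching residues: Ser3, Thr8, Ser14, Tyr15, Tyr17, Tyr22.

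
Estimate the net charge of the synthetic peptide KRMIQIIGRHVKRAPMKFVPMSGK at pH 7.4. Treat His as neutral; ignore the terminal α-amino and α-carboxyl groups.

Near pH 7.4, K and R contribute +1 each, D and E contribute −1 each, and every other side chain (His included, as stated) is uncharged.
Positive (K, R): K1, R2, R9, K12, R13, K17, K24 → +7.
Negative (D, E): none → −0.
Net charge = (+7) + (−0) = +7.

+7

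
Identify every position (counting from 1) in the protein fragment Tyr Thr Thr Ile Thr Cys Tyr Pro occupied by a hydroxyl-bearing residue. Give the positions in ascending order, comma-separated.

The –OH-bearing residues are Ser, Thr (aliphatic alcohols), and Tyr (phenol).
Matching residues: Tyr1, Thr2, Thr3, Thr5, Tyr7.

1, 2, 3, 5, 7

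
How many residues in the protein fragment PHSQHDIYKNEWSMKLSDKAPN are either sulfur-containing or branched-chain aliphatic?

3

Sulfur-containing: C, M. Branched-chain aliphatic: I, L, V.
Sulfur-containing residues here: M14 (1).
Branched-chain aliphatic residues here: I7, L16 (2).
The two groups share no amino acid, so total = 1 + 2 = 3.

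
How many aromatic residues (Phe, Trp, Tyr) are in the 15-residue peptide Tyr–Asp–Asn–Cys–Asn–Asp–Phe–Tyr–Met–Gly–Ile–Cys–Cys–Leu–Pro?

Matching residues: Tyr1, Phe7, Tyr8.

3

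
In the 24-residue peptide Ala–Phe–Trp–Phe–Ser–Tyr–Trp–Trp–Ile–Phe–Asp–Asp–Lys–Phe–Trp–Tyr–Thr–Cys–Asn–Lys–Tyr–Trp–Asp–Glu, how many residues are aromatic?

12

Phenylalanine (F), tryptophan (W), and tyrosine (Y) have aromatic ring side chains.
Matching residues: Phe2, Trp3, Phe4, Tyr6, Trp7, Trp8, Phe10, Phe14, Trp15, Tyr16, Tyr21, Trp22.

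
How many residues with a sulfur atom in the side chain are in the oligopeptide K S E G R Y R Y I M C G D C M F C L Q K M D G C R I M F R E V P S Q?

Cysteine (C, thiol) and methionine (M, thioether) are the two sulfur-containing amino acids.
Matching residues: M10, C11, C14, M15, C17, M21, C24, M27.

8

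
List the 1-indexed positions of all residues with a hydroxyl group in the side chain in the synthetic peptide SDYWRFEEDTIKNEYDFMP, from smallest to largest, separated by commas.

Serine (S), threonine (T), and tyrosine (Y) each carry a hydroxyl group on the side chain.
Matching residues: S1, Y3, T10, Y15.

1, 3, 10, 15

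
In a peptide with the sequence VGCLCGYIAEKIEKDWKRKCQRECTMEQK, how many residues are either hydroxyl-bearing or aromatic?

Hydroxyl-bearing: S, T, Y. Aromatic: F, W, Y.
Hydroxyl-bearing residues here: Y7, T25 (2).
Aromatic residues here: Y7, W16 (2).
Y is in both groups, so the 1 Y residue must not be double-counted.
Total = 2 + 2 − 1 = 3.

3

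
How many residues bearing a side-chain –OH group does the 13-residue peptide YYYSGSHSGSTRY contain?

S, T, and Y are the three residues with a side-chain hydroxyl.
Matching residues: Y1, Y2, Y3, S4, S6, S8, S10, T11, Y13.

9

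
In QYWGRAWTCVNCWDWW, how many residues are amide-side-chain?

The amide-side-chain residues are Asn (N) and Gln (Q).
Matching residues: Q1, N11.

2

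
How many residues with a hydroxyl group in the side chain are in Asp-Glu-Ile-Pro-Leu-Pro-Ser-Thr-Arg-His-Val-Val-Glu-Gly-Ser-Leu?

The –OH-bearing residues are Ser, Thr (aliphatic alcohols), and Tyr (phenol).
Matching residues: Ser7, Thr8, Ser15.

3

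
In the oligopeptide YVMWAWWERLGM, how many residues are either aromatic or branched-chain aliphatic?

6

Aromatic: F, W, Y. Branched-chain aliphatic: I, L, V.
Aromatic residues here: Y1, W4, W6, W7 (4).
Branched-chain aliphatic residues here: V2, L10 (2).
The two groups share no amino acid, so total = 4 + 2 = 6.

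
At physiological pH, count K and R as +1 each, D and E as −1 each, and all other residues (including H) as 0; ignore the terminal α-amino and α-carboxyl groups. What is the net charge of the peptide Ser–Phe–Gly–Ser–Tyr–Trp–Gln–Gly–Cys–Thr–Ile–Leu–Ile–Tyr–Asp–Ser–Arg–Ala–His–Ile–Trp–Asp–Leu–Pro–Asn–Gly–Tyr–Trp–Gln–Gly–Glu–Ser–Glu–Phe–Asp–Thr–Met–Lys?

Positive (K, R): Arg17, Lys38 → +2.
Negative (D, E): Asp15, Asp22, Glu31, Glu33, Asp35 → −5.
Net charge = (+2) + (−5) = −3.

-3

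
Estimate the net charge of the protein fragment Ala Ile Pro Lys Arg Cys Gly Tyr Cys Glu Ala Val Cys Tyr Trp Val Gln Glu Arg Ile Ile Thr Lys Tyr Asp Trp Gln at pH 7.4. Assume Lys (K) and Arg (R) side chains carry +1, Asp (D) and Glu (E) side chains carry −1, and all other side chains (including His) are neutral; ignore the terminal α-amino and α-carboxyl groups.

Positive (K, R): Lys4, Arg5, Arg19, Lys23 → +4.
Negative (D, E): Glu10, Glu18, Asp25 → −3.
Net charge = (+4) + (−3) = +1.

+1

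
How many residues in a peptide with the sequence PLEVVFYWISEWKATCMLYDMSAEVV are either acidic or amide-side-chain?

Acidic: D, E. Amide-side-chain: N, Q.
Acidic residues here: E3, E11, D20, E24 (4).
Amide-side-chain residues here: none (0).
The two groups share no amino acid, so total = 4 + 0 = 4.

4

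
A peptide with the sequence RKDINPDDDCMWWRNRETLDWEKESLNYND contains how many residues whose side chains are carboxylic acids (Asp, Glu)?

Matching residues: D3, D7, D8, D9, E17, D20, E22, E24, D30.

9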